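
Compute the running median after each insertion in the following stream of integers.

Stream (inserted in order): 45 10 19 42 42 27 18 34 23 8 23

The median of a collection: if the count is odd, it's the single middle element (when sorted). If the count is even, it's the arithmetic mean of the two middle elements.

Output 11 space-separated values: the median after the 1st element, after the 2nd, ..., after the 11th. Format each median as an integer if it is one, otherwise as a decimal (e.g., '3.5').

Answer: 45 27.5 19 30.5 42 34.5 27 30.5 27 25 23

Derivation:
Step 1: insert 45 -> lo=[45] (size 1, max 45) hi=[] (size 0) -> median=45
Step 2: insert 10 -> lo=[10] (size 1, max 10) hi=[45] (size 1, min 45) -> median=27.5
Step 3: insert 19 -> lo=[10, 19] (size 2, max 19) hi=[45] (size 1, min 45) -> median=19
Step 4: insert 42 -> lo=[10, 19] (size 2, max 19) hi=[42, 45] (size 2, min 42) -> median=30.5
Step 5: insert 42 -> lo=[10, 19, 42] (size 3, max 42) hi=[42, 45] (size 2, min 42) -> median=42
Step 6: insert 27 -> lo=[10, 19, 27] (size 3, max 27) hi=[42, 42, 45] (size 3, min 42) -> median=34.5
Step 7: insert 18 -> lo=[10, 18, 19, 27] (size 4, max 27) hi=[42, 42, 45] (size 3, min 42) -> median=27
Step 8: insert 34 -> lo=[10, 18, 19, 27] (size 4, max 27) hi=[34, 42, 42, 45] (size 4, min 34) -> median=30.5
Step 9: insert 23 -> lo=[10, 18, 19, 23, 27] (size 5, max 27) hi=[34, 42, 42, 45] (size 4, min 34) -> median=27
Step 10: insert 8 -> lo=[8, 10, 18, 19, 23] (size 5, max 23) hi=[27, 34, 42, 42, 45] (size 5, min 27) -> median=25
Step 11: insert 23 -> lo=[8, 10, 18, 19, 23, 23] (size 6, max 23) hi=[27, 34, 42, 42, 45] (size 5, min 27) -> median=23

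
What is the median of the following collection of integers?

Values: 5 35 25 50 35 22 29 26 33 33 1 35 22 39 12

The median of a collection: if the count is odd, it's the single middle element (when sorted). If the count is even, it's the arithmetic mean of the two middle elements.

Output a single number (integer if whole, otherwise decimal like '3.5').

Answer: 29

Derivation:
Step 1: insert 5 -> lo=[5] (size 1, max 5) hi=[] (size 0) -> median=5
Step 2: insert 35 -> lo=[5] (size 1, max 5) hi=[35] (size 1, min 35) -> median=20
Step 3: insert 25 -> lo=[5, 25] (size 2, max 25) hi=[35] (size 1, min 35) -> median=25
Step 4: insert 50 -> lo=[5, 25] (size 2, max 25) hi=[35, 50] (size 2, min 35) -> median=30
Step 5: insert 35 -> lo=[5, 25, 35] (size 3, max 35) hi=[35, 50] (size 2, min 35) -> median=35
Step 6: insert 22 -> lo=[5, 22, 25] (size 3, max 25) hi=[35, 35, 50] (size 3, min 35) -> median=30
Step 7: insert 29 -> lo=[5, 22, 25, 29] (size 4, max 29) hi=[35, 35, 50] (size 3, min 35) -> median=29
Step 8: insert 26 -> lo=[5, 22, 25, 26] (size 4, max 26) hi=[29, 35, 35, 50] (size 4, min 29) -> median=27.5
Step 9: insert 33 -> lo=[5, 22, 25, 26, 29] (size 5, max 29) hi=[33, 35, 35, 50] (size 4, min 33) -> median=29
Step 10: insert 33 -> lo=[5, 22, 25, 26, 29] (size 5, max 29) hi=[33, 33, 35, 35, 50] (size 5, min 33) -> median=31
Step 11: insert 1 -> lo=[1, 5, 22, 25, 26, 29] (size 6, max 29) hi=[33, 33, 35, 35, 50] (size 5, min 33) -> median=29
Step 12: insert 35 -> lo=[1, 5, 22, 25, 26, 29] (size 6, max 29) hi=[33, 33, 35, 35, 35, 50] (size 6, min 33) -> median=31
Step 13: insert 22 -> lo=[1, 5, 22, 22, 25, 26, 29] (size 7, max 29) hi=[33, 33, 35, 35, 35, 50] (size 6, min 33) -> median=29
Step 14: insert 39 -> lo=[1, 5, 22, 22, 25, 26, 29] (size 7, max 29) hi=[33, 33, 35, 35, 35, 39, 50] (size 7, min 33) -> median=31
Step 15: insert 12 -> lo=[1, 5, 12, 22, 22, 25, 26, 29] (size 8, max 29) hi=[33, 33, 35, 35, 35, 39, 50] (size 7, min 33) -> median=29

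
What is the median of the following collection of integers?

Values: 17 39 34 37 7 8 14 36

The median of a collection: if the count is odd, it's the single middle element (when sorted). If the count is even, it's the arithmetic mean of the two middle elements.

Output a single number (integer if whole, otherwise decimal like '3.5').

Step 1: insert 17 -> lo=[17] (size 1, max 17) hi=[] (size 0) -> median=17
Step 2: insert 39 -> lo=[17] (size 1, max 17) hi=[39] (size 1, min 39) -> median=28
Step 3: insert 34 -> lo=[17, 34] (size 2, max 34) hi=[39] (size 1, min 39) -> median=34
Step 4: insert 37 -> lo=[17, 34] (size 2, max 34) hi=[37, 39] (size 2, min 37) -> median=35.5
Step 5: insert 7 -> lo=[7, 17, 34] (size 3, max 34) hi=[37, 39] (size 2, min 37) -> median=34
Step 6: insert 8 -> lo=[7, 8, 17] (size 3, max 17) hi=[34, 37, 39] (size 3, min 34) -> median=25.5
Step 7: insert 14 -> lo=[7, 8, 14, 17] (size 4, max 17) hi=[34, 37, 39] (size 3, min 34) -> median=17
Step 8: insert 36 -> lo=[7, 8, 14, 17] (size 4, max 17) hi=[34, 36, 37, 39] (size 4, min 34) -> median=25.5

Answer: 25.5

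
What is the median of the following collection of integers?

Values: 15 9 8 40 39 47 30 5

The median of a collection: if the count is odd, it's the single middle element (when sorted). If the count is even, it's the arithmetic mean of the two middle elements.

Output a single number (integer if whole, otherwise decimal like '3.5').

Step 1: insert 15 -> lo=[15] (size 1, max 15) hi=[] (size 0) -> median=15
Step 2: insert 9 -> lo=[9] (size 1, max 9) hi=[15] (size 1, min 15) -> median=12
Step 3: insert 8 -> lo=[8, 9] (size 2, max 9) hi=[15] (size 1, min 15) -> median=9
Step 4: insert 40 -> lo=[8, 9] (size 2, max 9) hi=[15, 40] (size 2, min 15) -> median=12
Step 5: insert 39 -> lo=[8, 9, 15] (size 3, max 15) hi=[39, 40] (size 2, min 39) -> median=15
Step 6: insert 47 -> lo=[8, 9, 15] (size 3, max 15) hi=[39, 40, 47] (size 3, min 39) -> median=27
Step 7: insert 30 -> lo=[8, 9, 15, 30] (size 4, max 30) hi=[39, 40, 47] (size 3, min 39) -> median=30
Step 8: insert 5 -> lo=[5, 8, 9, 15] (size 4, max 15) hi=[30, 39, 40, 47] (size 4, min 30) -> median=22.5

Answer: 22.5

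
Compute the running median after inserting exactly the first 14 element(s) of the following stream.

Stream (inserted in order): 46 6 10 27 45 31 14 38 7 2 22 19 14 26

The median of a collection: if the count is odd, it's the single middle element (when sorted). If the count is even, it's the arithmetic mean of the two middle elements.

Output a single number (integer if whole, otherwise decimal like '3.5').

Step 1: insert 46 -> lo=[46] (size 1, max 46) hi=[] (size 0) -> median=46
Step 2: insert 6 -> lo=[6] (size 1, max 6) hi=[46] (size 1, min 46) -> median=26
Step 3: insert 10 -> lo=[6, 10] (size 2, max 10) hi=[46] (size 1, min 46) -> median=10
Step 4: insert 27 -> lo=[6, 10] (size 2, max 10) hi=[27, 46] (size 2, min 27) -> median=18.5
Step 5: insert 45 -> lo=[6, 10, 27] (size 3, max 27) hi=[45, 46] (size 2, min 45) -> median=27
Step 6: insert 31 -> lo=[6, 10, 27] (size 3, max 27) hi=[31, 45, 46] (size 3, min 31) -> median=29
Step 7: insert 14 -> lo=[6, 10, 14, 27] (size 4, max 27) hi=[31, 45, 46] (size 3, min 31) -> median=27
Step 8: insert 38 -> lo=[6, 10, 14, 27] (size 4, max 27) hi=[31, 38, 45, 46] (size 4, min 31) -> median=29
Step 9: insert 7 -> lo=[6, 7, 10, 14, 27] (size 5, max 27) hi=[31, 38, 45, 46] (size 4, min 31) -> median=27
Step 10: insert 2 -> lo=[2, 6, 7, 10, 14] (size 5, max 14) hi=[27, 31, 38, 45, 46] (size 5, min 27) -> median=20.5
Step 11: insert 22 -> lo=[2, 6, 7, 10, 14, 22] (size 6, max 22) hi=[27, 31, 38, 45, 46] (size 5, min 27) -> median=22
Step 12: insert 19 -> lo=[2, 6, 7, 10, 14, 19] (size 6, max 19) hi=[22, 27, 31, 38, 45, 46] (size 6, min 22) -> median=20.5
Step 13: insert 14 -> lo=[2, 6, 7, 10, 14, 14, 19] (size 7, max 19) hi=[22, 27, 31, 38, 45, 46] (size 6, min 22) -> median=19
Step 14: insert 26 -> lo=[2, 6, 7, 10, 14, 14, 19] (size 7, max 19) hi=[22, 26, 27, 31, 38, 45, 46] (size 7, min 22) -> median=20.5

Answer: 20.5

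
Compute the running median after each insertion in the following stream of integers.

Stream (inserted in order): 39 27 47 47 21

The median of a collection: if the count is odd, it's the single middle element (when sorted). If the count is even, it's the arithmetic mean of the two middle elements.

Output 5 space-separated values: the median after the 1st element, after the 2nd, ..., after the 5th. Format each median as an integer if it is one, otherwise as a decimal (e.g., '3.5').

Step 1: insert 39 -> lo=[39] (size 1, max 39) hi=[] (size 0) -> median=39
Step 2: insert 27 -> lo=[27] (size 1, max 27) hi=[39] (size 1, min 39) -> median=33
Step 3: insert 47 -> lo=[27, 39] (size 2, max 39) hi=[47] (size 1, min 47) -> median=39
Step 4: insert 47 -> lo=[27, 39] (size 2, max 39) hi=[47, 47] (size 2, min 47) -> median=43
Step 5: insert 21 -> lo=[21, 27, 39] (size 3, max 39) hi=[47, 47] (size 2, min 47) -> median=39

Answer: 39 33 39 43 39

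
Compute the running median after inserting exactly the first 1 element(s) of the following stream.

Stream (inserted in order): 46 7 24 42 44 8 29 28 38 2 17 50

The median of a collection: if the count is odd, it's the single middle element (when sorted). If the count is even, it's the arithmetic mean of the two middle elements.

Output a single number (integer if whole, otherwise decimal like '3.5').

Answer: 46

Derivation:
Step 1: insert 46 -> lo=[46] (size 1, max 46) hi=[] (size 0) -> median=46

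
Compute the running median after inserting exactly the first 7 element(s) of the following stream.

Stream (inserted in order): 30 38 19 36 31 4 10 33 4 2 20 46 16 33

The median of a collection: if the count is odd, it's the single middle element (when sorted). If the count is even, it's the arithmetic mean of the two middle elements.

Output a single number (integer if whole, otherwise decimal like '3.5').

Answer: 30

Derivation:
Step 1: insert 30 -> lo=[30] (size 1, max 30) hi=[] (size 0) -> median=30
Step 2: insert 38 -> lo=[30] (size 1, max 30) hi=[38] (size 1, min 38) -> median=34
Step 3: insert 19 -> lo=[19, 30] (size 2, max 30) hi=[38] (size 1, min 38) -> median=30
Step 4: insert 36 -> lo=[19, 30] (size 2, max 30) hi=[36, 38] (size 2, min 36) -> median=33
Step 5: insert 31 -> lo=[19, 30, 31] (size 3, max 31) hi=[36, 38] (size 2, min 36) -> median=31
Step 6: insert 4 -> lo=[4, 19, 30] (size 3, max 30) hi=[31, 36, 38] (size 3, min 31) -> median=30.5
Step 7: insert 10 -> lo=[4, 10, 19, 30] (size 4, max 30) hi=[31, 36, 38] (size 3, min 31) -> median=30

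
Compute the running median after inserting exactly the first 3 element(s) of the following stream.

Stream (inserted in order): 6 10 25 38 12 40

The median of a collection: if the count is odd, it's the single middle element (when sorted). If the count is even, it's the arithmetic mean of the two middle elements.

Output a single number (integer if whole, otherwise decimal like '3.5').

Answer: 10

Derivation:
Step 1: insert 6 -> lo=[6] (size 1, max 6) hi=[] (size 0) -> median=6
Step 2: insert 10 -> lo=[6] (size 1, max 6) hi=[10] (size 1, min 10) -> median=8
Step 3: insert 25 -> lo=[6, 10] (size 2, max 10) hi=[25] (size 1, min 25) -> median=10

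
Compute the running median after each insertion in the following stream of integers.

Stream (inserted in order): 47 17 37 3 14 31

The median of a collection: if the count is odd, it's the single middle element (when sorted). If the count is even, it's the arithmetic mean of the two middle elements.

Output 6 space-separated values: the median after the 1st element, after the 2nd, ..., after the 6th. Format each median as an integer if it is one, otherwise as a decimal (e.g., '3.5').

Step 1: insert 47 -> lo=[47] (size 1, max 47) hi=[] (size 0) -> median=47
Step 2: insert 17 -> lo=[17] (size 1, max 17) hi=[47] (size 1, min 47) -> median=32
Step 3: insert 37 -> lo=[17, 37] (size 2, max 37) hi=[47] (size 1, min 47) -> median=37
Step 4: insert 3 -> lo=[3, 17] (size 2, max 17) hi=[37, 47] (size 2, min 37) -> median=27
Step 5: insert 14 -> lo=[3, 14, 17] (size 3, max 17) hi=[37, 47] (size 2, min 37) -> median=17
Step 6: insert 31 -> lo=[3, 14, 17] (size 3, max 17) hi=[31, 37, 47] (size 3, min 31) -> median=24

Answer: 47 32 37 27 17 24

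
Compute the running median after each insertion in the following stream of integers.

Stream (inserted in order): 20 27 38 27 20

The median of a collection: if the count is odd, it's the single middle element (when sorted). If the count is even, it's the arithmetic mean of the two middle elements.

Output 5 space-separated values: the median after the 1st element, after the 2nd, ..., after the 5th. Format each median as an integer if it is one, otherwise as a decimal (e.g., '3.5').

Answer: 20 23.5 27 27 27

Derivation:
Step 1: insert 20 -> lo=[20] (size 1, max 20) hi=[] (size 0) -> median=20
Step 2: insert 27 -> lo=[20] (size 1, max 20) hi=[27] (size 1, min 27) -> median=23.5
Step 3: insert 38 -> lo=[20, 27] (size 2, max 27) hi=[38] (size 1, min 38) -> median=27
Step 4: insert 27 -> lo=[20, 27] (size 2, max 27) hi=[27, 38] (size 2, min 27) -> median=27
Step 5: insert 20 -> lo=[20, 20, 27] (size 3, max 27) hi=[27, 38] (size 2, min 27) -> median=27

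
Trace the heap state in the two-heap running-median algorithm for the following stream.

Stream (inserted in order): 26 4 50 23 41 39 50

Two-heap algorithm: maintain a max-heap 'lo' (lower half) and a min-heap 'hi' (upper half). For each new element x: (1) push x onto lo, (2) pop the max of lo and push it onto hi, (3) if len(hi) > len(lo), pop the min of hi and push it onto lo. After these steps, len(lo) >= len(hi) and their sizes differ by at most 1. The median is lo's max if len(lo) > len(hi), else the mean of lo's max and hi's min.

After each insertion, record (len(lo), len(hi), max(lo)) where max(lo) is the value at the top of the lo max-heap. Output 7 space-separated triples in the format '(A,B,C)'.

Step 1: insert 26 -> lo=[26] hi=[] -> (len(lo)=1, len(hi)=0, max(lo)=26)
Step 2: insert 4 -> lo=[4] hi=[26] -> (len(lo)=1, len(hi)=1, max(lo)=4)
Step 3: insert 50 -> lo=[4, 26] hi=[50] -> (len(lo)=2, len(hi)=1, max(lo)=26)
Step 4: insert 23 -> lo=[4, 23] hi=[26, 50] -> (len(lo)=2, len(hi)=2, max(lo)=23)
Step 5: insert 41 -> lo=[4, 23, 26] hi=[41, 50] -> (len(lo)=3, len(hi)=2, max(lo)=26)
Step 6: insert 39 -> lo=[4, 23, 26] hi=[39, 41, 50] -> (len(lo)=3, len(hi)=3, max(lo)=26)
Step 7: insert 50 -> lo=[4, 23, 26, 39] hi=[41, 50, 50] -> (len(lo)=4, len(hi)=3, max(lo)=39)

Answer: (1,0,26) (1,1,4) (2,1,26) (2,2,23) (3,2,26) (3,3,26) (4,3,39)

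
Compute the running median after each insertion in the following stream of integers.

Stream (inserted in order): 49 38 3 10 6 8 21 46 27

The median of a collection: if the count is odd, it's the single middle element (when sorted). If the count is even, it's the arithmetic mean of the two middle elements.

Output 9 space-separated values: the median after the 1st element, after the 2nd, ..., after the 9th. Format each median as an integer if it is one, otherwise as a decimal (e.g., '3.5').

Step 1: insert 49 -> lo=[49] (size 1, max 49) hi=[] (size 0) -> median=49
Step 2: insert 38 -> lo=[38] (size 1, max 38) hi=[49] (size 1, min 49) -> median=43.5
Step 3: insert 3 -> lo=[3, 38] (size 2, max 38) hi=[49] (size 1, min 49) -> median=38
Step 4: insert 10 -> lo=[3, 10] (size 2, max 10) hi=[38, 49] (size 2, min 38) -> median=24
Step 5: insert 6 -> lo=[3, 6, 10] (size 3, max 10) hi=[38, 49] (size 2, min 38) -> median=10
Step 6: insert 8 -> lo=[3, 6, 8] (size 3, max 8) hi=[10, 38, 49] (size 3, min 10) -> median=9
Step 7: insert 21 -> lo=[3, 6, 8, 10] (size 4, max 10) hi=[21, 38, 49] (size 3, min 21) -> median=10
Step 8: insert 46 -> lo=[3, 6, 8, 10] (size 4, max 10) hi=[21, 38, 46, 49] (size 4, min 21) -> median=15.5
Step 9: insert 27 -> lo=[3, 6, 8, 10, 21] (size 5, max 21) hi=[27, 38, 46, 49] (size 4, min 27) -> median=21

Answer: 49 43.5 38 24 10 9 10 15.5 21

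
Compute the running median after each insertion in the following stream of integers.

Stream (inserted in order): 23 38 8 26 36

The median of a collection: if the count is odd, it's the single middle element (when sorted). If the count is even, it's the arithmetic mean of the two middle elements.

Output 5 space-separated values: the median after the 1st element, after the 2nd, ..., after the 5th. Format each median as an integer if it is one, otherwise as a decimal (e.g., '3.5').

Step 1: insert 23 -> lo=[23] (size 1, max 23) hi=[] (size 0) -> median=23
Step 2: insert 38 -> lo=[23] (size 1, max 23) hi=[38] (size 1, min 38) -> median=30.5
Step 3: insert 8 -> lo=[8, 23] (size 2, max 23) hi=[38] (size 1, min 38) -> median=23
Step 4: insert 26 -> lo=[8, 23] (size 2, max 23) hi=[26, 38] (size 2, min 26) -> median=24.5
Step 5: insert 36 -> lo=[8, 23, 26] (size 3, max 26) hi=[36, 38] (size 2, min 36) -> median=26

Answer: 23 30.5 23 24.5 26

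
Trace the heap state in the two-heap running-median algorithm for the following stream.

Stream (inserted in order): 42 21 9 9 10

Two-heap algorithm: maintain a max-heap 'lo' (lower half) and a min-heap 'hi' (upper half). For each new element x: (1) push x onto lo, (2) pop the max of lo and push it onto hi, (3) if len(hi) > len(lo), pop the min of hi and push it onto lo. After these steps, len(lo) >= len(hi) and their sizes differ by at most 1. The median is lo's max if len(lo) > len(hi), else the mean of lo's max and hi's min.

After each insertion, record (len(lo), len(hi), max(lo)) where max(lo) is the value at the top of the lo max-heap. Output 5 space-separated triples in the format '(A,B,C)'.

Step 1: insert 42 -> lo=[42] hi=[] -> (len(lo)=1, len(hi)=0, max(lo)=42)
Step 2: insert 21 -> lo=[21] hi=[42] -> (len(lo)=1, len(hi)=1, max(lo)=21)
Step 3: insert 9 -> lo=[9, 21] hi=[42] -> (len(lo)=2, len(hi)=1, max(lo)=21)
Step 4: insert 9 -> lo=[9, 9] hi=[21, 42] -> (len(lo)=2, len(hi)=2, max(lo)=9)
Step 5: insert 10 -> lo=[9, 9, 10] hi=[21, 42] -> (len(lo)=3, len(hi)=2, max(lo)=10)

Answer: (1,0,42) (1,1,21) (2,1,21) (2,2,9) (3,2,10)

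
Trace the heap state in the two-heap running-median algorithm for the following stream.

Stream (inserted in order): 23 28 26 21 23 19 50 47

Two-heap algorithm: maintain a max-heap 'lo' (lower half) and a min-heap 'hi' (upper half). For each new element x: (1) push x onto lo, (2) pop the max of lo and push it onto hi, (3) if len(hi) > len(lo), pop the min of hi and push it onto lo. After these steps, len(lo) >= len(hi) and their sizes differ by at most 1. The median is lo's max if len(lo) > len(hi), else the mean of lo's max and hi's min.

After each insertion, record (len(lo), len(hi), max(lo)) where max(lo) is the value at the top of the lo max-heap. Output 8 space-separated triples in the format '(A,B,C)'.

Step 1: insert 23 -> lo=[23] hi=[] -> (len(lo)=1, len(hi)=0, max(lo)=23)
Step 2: insert 28 -> lo=[23] hi=[28] -> (len(lo)=1, len(hi)=1, max(lo)=23)
Step 3: insert 26 -> lo=[23, 26] hi=[28] -> (len(lo)=2, len(hi)=1, max(lo)=26)
Step 4: insert 21 -> lo=[21, 23] hi=[26, 28] -> (len(lo)=2, len(hi)=2, max(lo)=23)
Step 5: insert 23 -> lo=[21, 23, 23] hi=[26, 28] -> (len(lo)=3, len(hi)=2, max(lo)=23)
Step 6: insert 19 -> lo=[19, 21, 23] hi=[23, 26, 28] -> (len(lo)=3, len(hi)=3, max(lo)=23)
Step 7: insert 50 -> lo=[19, 21, 23, 23] hi=[26, 28, 50] -> (len(lo)=4, len(hi)=3, max(lo)=23)
Step 8: insert 47 -> lo=[19, 21, 23, 23] hi=[26, 28, 47, 50] -> (len(lo)=4, len(hi)=4, max(lo)=23)

Answer: (1,0,23) (1,1,23) (2,1,26) (2,2,23) (3,2,23) (3,3,23) (4,3,23) (4,4,23)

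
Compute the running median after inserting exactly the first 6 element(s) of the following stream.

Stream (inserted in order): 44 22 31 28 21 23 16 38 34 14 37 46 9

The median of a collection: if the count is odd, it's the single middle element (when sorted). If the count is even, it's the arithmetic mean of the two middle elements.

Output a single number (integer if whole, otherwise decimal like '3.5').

Step 1: insert 44 -> lo=[44] (size 1, max 44) hi=[] (size 0) -> median=44
Step 2: insert 22 -> lo=[22] (size 1, max 22) hi=[44] (size 1, min 44) -> median=33
Step 3: insert 31 -> lo=[22, 31] (size 2, max 31) hi=[44] (size 1, min 44) -> median=31
Step 4: insert 28 -> lo=[22, 28] (size 2, max 28) hi=[31, 44] (size 2, min 31) -> median=29.5
Step 5: insert 21 -> lo=[21, 22, 28] (size 3, max 28) hi=[31, 44] (size 2, min 31) -> median=28
Step 6: insert 23 -> lo=[21, 22, 23] (size 3, max 23) hi=[28, 31, 44] (size 3, min 28) -> median=25.5

Answer: 25.5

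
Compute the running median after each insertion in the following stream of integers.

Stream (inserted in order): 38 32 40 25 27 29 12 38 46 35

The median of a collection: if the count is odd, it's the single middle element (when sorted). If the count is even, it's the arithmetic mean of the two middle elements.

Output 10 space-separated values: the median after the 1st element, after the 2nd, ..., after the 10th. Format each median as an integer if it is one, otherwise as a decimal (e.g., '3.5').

Step 1: insert 38 -> lo=[38] (size 1, max 38) hi=[] (size 0) -> median=38
Step 2: insert 32 -> lo=[32] (size 1, max 32) hi=[38] (size 1, min 38) -> median=35
Step 3: insert 40 -> lo=[32, 38] (size 2, max 38) hi=[40] (size 1, min 40) -> median=38
Step 4: insert 25 -> lo=[25, 32] (size 2, max 32) hi=[38, 40] (size 2, min 38) -> median=35
Step 5: insert 27 -> lo=[25, 27, 32] (size 3, max 32) hi=[38, 40] (size 2, min 38) -> median=32
Step 6: insert 29 -> lo=[25, 27, 29] (size 3, max 29) hi=[32, 38, 40] (size 3, min 32) -> median=30.5
Step 7: insert 12 -> lo=[12, 25, 27, 29] (size 4, max 29) hi=[32, 38, 40] (size 3, min 32) -> median=29
Step 8: insert 38 -> lo=[12, 25, 27, 29] (size 4, max 29) hi=[32, 38, 38, 40] (size 4, min 32) -> median=30.5
Step 9: insert 46 -> lo=[12, 25, 27, 29, 32] (size 5, max 32) hi=[38, 38, 40, 46] (size 4, min 38) -> median=32
Step 10: insert 35 -> lo=[12, 25, 27, 29, 32] (size 5, max 32) hi=[35, 38, 38, 40, 46] (size 5, min 35) -> median=33.5

Answer: 38 35 38 35 32 30.5 29 30.5 32 33.5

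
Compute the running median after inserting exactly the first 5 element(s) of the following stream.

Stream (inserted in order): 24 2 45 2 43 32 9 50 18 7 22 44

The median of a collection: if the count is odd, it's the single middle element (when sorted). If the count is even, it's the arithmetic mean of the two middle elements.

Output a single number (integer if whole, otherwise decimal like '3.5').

Step 1: insert 24 -> lo=[24] (size 1, max 24) hi=[] (size 0) -> median=24
Step 2: insert 2 -> lo=[2] (size 1, max 2) hi=[24] (size 1, min 24) -> median=13
Step 3: insert 45 -> lo=[2, 24] (size 2, max 24) hi=[45] (size 1, min 45) -> median=24
Step 4: insert 2 -> lo=[2, 2] (size 2, max 2) hi=[24, 45] (size 2, min 24) -> median=13
Step 5: insert 43 -> lo=[2, 2, 24] (size 3, max 24) hi=[43, 45] (size 2, min 43) -> median=24

Answer: 24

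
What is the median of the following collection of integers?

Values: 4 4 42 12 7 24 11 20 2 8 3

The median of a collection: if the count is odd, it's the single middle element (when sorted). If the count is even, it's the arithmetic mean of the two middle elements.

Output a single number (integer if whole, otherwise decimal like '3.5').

Step 1: insert 4 -> lo=[4] (size 1, max 4) hi=[] (size 0) -> median=4
Step 2: insert 4 -> lo=[4] (size 1, max 4) hi=[4] (size 1, min 4) -> median=4
Step 3: insert 42 -> lo=[4, 4] (size 2, max 4) hi=[42] (size 1, min 42) -> median=4
Step 4: insert 12 -> lo=[4, 4] (size 2, max 4) hi=[12, 42] (size 2, min 12) -> median=8
Step 5: insert 7 -> lo=[4, 4, 7] (size 3, max 7) hi=[12, 42] (size 2, min 12) -> median=7
Step 6: insert 24 -> lo=[4, 4, 7] (size 3, max 7) hi=[12, 24, 42] (size 3, min 12) -> median=9.5
Step 7: insert 11 -> lo=[4, 4, 7, 11] (size 4, max 11) hi=[12, 24, 42] (size 3, min 12) -> median=11
Step 8: insert 20 -> lo=[4, 4, 7, 11] (size 4, max 11) hi=[12, 20, 24, 42] (size 4, min 12) -> median=11.5
Step 9: insert 2 -> lo=[2, 4, 4, 7, 11] (size 5, max 11) hi=[12, 20, 24, 42] (size 4, min 12) -> median=11
Step 10: insert 8 -> lo=[2, 4, 4, 7, 8] (size 5, max 8) hi=[11, 12, 20, 24, 42] (size 5, min 11) -> median=9.5
Step 11: insert 3 -> lo=[2, 3, 4, 4, 7, 8] (size 6, max 8) hi=[11, 12, 20, 24, 42] (size 5, min 11) -> median=8

Answer: 8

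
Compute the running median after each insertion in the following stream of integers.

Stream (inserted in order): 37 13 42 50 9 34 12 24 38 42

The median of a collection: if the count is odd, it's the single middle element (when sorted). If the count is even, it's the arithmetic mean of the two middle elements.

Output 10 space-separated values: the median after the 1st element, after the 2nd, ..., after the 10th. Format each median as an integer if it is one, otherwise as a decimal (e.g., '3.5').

Step 1: insert 37 -> lo=[37] (size 1, max 37) hi=[] (size 0) -> median=37
Step 2: insert 13 -> lo=[13] (size 1, max 13) hi=[37] (size 1, min 37) -> median=25
Step 3: insert 42 -> lo=[13, 37] (size 2, max 37) hi=[42] (size 1, min 42) -> median=37
Step 4: insert 50 -> lo=[13, 37] (size 2, max 37) hi=[42, 50] (size 2, min 42) -> median=39.5
Step 5: insert 9 -> lo=[9, 13, 37] (size 3, max 37) hi=[42, 50] (size 2, min 42) -> median=37
Step 6: insert 34 -> lo=[9, 13, 34] (size 3, max 34) hi=[37, 42, 50] (size 3, min 37) -> median=35.5
Step 7: insert 12 -> lo=[9, 12, 13, 34] (size 4, max 34) hi=[37, 42, 50] (size 3, min 37) -> median=34
Step 8: insert 24 -> lo=[9, 12, 13, 24] (size 4, max 24) hi=[34, 37, 42, 50] (size 4, min 34) -> median=29
Step 9: insert 38 -> lo=[9, 12, 13, 24, 34] (size 5, max 34) hi=[37, 38, 42, 50] (size 4, min 37) -> median=34
Step 10: insert 42 -> lo=[9, 12, 13, 24, 34] (size 5, max 34) hi=[37, 38, 42, 42, 50] (size 5, min 37) -> median=35.5

Answer: 37 25 37 39.5 37 35.5 34 29 34 35.5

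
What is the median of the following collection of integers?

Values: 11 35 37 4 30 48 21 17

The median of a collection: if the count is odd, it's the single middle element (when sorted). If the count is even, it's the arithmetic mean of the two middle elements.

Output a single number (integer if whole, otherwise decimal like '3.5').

Answer: 25.5

Derivation:
Step 1: insert 11 -> lo=[11] (size 1, max 11) hi=[] (size 0) -> median=11
Step 2: insert 35 -> lo=[11] (size 1, max 11) hi=[35] (size 1, min 35) -> median=23
Step 3: insert 37 -> lo=[11, 35] (size 2, max 35) hi=[37] (size 1, min 37) -> median=35
Step 4: insert 4 -> lo=[4, 11] (size 2, max 11) hi=[35, 37] (size 2, min 35) -> median=23
Step 5: insert 30 -> lo=[4, 11, 30] (size 3, max 30) hi=[35, 37] (size 2, min 35) -> median=30
Step 6: insert 48 -> lo=[4, 11, 30] (size 3, max 30) hi=[35, 37, 48] (size 3, min 35) -> median=32.5
Step 7: insert 21 -> lo=[4, 11, 21, 30] (size 4, max 30) hi=[35, 37, 48] (size 3, min 35) -> median=30
Step 8: insert 17 -> lo=[4, 11, 17, 21] (size 4, max 21) hi=[30, 35, 37, 48] (size 4, min 30) -> median=25.5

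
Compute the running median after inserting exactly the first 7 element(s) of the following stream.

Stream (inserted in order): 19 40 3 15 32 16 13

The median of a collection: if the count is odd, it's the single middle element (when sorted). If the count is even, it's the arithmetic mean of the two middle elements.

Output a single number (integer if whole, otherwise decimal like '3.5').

Step 1: insert 19 -> lo=[19] (size 1, max 19) hi=[] (size 0) -> median=19
Step 2: insert 40 -> lo=[19] (size 1, max 19) hi=[40] (size 1, min 40) -> median=29.5
Step 3: insert 3 -> lo=[3, 19] (size 2, max 19) hi=[40] (size 1, min 40) -> median=19
Step 4: insert 15 -> lo=[3, 15] (size 2, max 15) hi=[19, 40] (size 2, min 19) -> median=17
Step 5: insert 32 -> lo=[3, 15, 19] (size 3, max 19) hi=[32, 40] (size 2, min 32) -> median=19
Step 6: insert 16 -> lo=[3, 15, 16] (size 3, max 16) hi=[19, 32, 40] (size 3, min 19) -> median=17.5
Step 7: insert 13 -> lo=[3, 13, 15, 16] (size 4, max 16) hi=[19, 32, 40] (size 3, min 19) -> median=16

Answer: 16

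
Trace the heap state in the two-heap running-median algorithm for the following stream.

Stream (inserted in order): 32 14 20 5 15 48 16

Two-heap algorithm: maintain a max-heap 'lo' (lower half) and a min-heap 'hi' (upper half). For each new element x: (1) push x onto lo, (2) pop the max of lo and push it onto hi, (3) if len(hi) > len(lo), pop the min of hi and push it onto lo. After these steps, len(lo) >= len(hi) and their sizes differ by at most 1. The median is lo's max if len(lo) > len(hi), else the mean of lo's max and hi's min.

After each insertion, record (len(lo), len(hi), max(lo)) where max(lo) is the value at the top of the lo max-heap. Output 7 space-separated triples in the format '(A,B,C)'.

Step 1: insert 32 -> lo=[32] hi=[] -> (len(lo)=1, len(hi)=0, max(lo)=32)
Step 2: insert 14 -> lo=[14] hi=[32] -> (len(lo)=1, len(hi)=1, max(lo)=14)
Step 3: insert 20 -> lo=[14, 20] hi=[32] -> (len(lo)=2, len(hi)=1, max(lo)=20)
Step 4: insert 5 -> lo=[5, 14] hi=[20, 32] -> (len(lo)=2, len(hi)=2, max(lo)=14)
Step 5: insert 15 -> lo=[5, 14, 15] hi=[20, 32] -> (len(lo)=3, len(hi)=2, max(lo)=15)
Step 6: insert 48 -> lo=[5, 14, 15] hi=[20, 32, 48] -> (len(lo)=3, len(hi)=3, max(lo)=15)
Step 7: insert 16 -> lo=[5, 14, 15, 16] hi=[20, 32, 48] -> (len(lo)=4, len(hi)=3, max(lo)=16)

Answer: (1,0,32) (1,1,14) (2,1,20) (2,2,14) (3,2,15) (3,3,15) (4,3,16)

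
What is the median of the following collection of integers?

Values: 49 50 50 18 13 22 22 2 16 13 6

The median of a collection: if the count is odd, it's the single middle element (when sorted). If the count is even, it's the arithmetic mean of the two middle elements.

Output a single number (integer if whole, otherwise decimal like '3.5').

Answer: 18

Derivation:
Step 1: insert 49 -> lo=[49] (size 1, max 49) hi=[] (size 0) -> median=49
Step 2: insert 50 -> lo=[49] (size 1, max 49) hi=[50] (size 1, min 50) -> median=49.5
Step 3: insert 50 -> lo=[49, 50] (size 2, max 50) hi=[50] (size 1, min 50) -> median=50
Step 4: insert 18 -> lo=[18, 49] (size 2, max 49) hi=[50, 50] (size 2, min 50) -> median=49.5
Step 5: insert 13 -> lo=[13, 18, 49] (size 3, max 49) hi=[50, 50] (size 2, min 50) -> median=49
Step 6: insert 22 -> lo=[13, 18, 22] (size 3, max 22) hi=[49, 50, 50] (size 3, min 49) -> median=35.5
Step 7: insert 22 -> lo=[13, 18, 22, 22] (size 4, max 22) hi=[49, 50, 50] (size 3, min 49) -> median=22
Step 8: insert 2 -> lo=[2, 13, 18, 22] (size 4, max 22) hi=[22, 49, 50, 50] (size 4, min 22) -> median=22
Step 9: insert 16 -> lo=[2, 13, 16, 18, 22] (size 5, max 22) hi=[22, 49, 50, 50] (size 4, min 22) -> median=22
Step 10: insert 13 -> lo=[2, 13, 13, 16, 18] (size 5, max 18) hi=[22, 22, 49, 50, 50] (size 5, min 22) -> median=20
Step 11: insert 6 -> lo=[2, 6, 13, 13, 16, 18] (size 6, max 18) hi=[22, 22, 49, 50, 50] (size 5, min 22) -> median=18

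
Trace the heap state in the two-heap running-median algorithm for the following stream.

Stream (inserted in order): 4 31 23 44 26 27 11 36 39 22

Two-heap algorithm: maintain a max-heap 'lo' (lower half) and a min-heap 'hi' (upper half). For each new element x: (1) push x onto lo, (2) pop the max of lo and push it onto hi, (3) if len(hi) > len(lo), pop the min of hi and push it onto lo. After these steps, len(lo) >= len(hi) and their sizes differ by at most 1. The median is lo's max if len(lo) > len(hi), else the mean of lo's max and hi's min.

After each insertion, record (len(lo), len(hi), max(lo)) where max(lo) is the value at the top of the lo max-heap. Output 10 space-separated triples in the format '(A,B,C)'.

Answer: (1,0,4) (1,1,4) (2,1,23) (2,2,23) (3,2,26) (3,3,26) (4,3,26) (4,4,26) (5,4,27) (5,5,26)

Derivation:
Step 1: insert 4 -> lo=[4] hi=[] -> (len(lo)=1, len(hi)=0, max(lo)=4)
Step 2: insert 31 -> lo=[4] hi=[31] -> (len(lo)=1, len(hi)=1, max(lo)=4)
Step 3: insert 23 -> lo=[4, 23] hi=[31] -> (len(lo)=2, len(hi)=1, max(lo)=23)
Step 4: insert 44 -> lo=[4, 23] hi=[31, 44] -> (len(lo)=2, len(hi)=2, max(lo)=23)
Step 5: insert 26 -> lo=[4, 23, 26] hi=[31, 44] -> (len(lo)=3, len(hi)=2, max(lo)=26)
Step 6: insert 27 -> lo=[4, 23, 26] hi=[27, 31, 44] -> (len(lo)=3, len(hi)=3, max(lo)=26)
Step 7: insert 11 -> lo=[4, 11, 23, 26] hi=[27, 31, 44] -> (len(lo)=4, len(hi)=3, max(lo)=26)
Step 8: insert 36 -> lo=[4, 11, 23, 26] hi=[27, 31, 36, 44] -> (len(lo)=4, len(hi)=4, max(lo)=26)
Step 9: insert 39 -> lo=[4, 11, 23, 26, 27] hi=[31, 36, 39, 44] -> (len(lo)=5, len(hi)=4, max(lo)=27)
Step 10: insert 22 -> lo=[4, 11, 22, 23, 26] hi=[27, 31, 36, 39, 44] -> (len(lo)=5, len(hi)=5, max(lo)=26)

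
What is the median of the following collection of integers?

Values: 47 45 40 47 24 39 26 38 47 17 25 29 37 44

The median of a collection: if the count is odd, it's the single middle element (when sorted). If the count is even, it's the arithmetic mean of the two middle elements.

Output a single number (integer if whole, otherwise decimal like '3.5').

Step 1: insert 47 -> lo=[47] (size 1, max 47) hi=[] (size 0) -> median=47
Step 2: insert 45 -> lo=[45] (size 1, max 45) hi=[47] (size 1, min 47) -> median=46
Step 3: insert 40 -> lo=[40, 45] (size 2, max 45) hi=[47] (size 1, min 47) -> median=45
Step 4: insert 47 -> lo=[40, 45] (size 2, max 45) hi=[47, 47] (size 2, min 47) -> median=46
Step 5: insert 24 -> lo=[24, 40, 45] (size 3, max 45) hi=[47, 47] (size 2, min 47) -> median=45
Step 6: insert 39 -> lo=[24, 39, 40] (size 3, max 40) hi=[45, 47, 47] (size 3, min 45) -> median=42.5
Step 7: insert 26 -> lo=[24, 26, 39, 40] (size 4, max 40) hi=[45, 47, 47] (size 3, min 45) -> median=40
Step 8: insert 38 -> lo=[24, 26, 38, 39] (size 4, max 39) hi=[40, 45, 47, 47] (size 4, min 40) -> median=39.5
Step 9: insert 47 -> lo=[24, 26, 38, 39, 40] (size 5, max 40) hi=[45, 47, 47, 47] (size 4, min 45) -> median=40
Step 10: insert 17 -> lo=[17, 24, 26, 38, 39] (size 5, max 39) hi=[40, 45, 47, 47, 47] (size 5, min 40) -> median=39.5
Step 11: insert 25 -> lo=[17, 24, 25, 26, 38, 39] (size 6, max 39) hi=[40, 45, 47, 47, 47] (size 5, min 40) -> median=39
Step 12: insert 29 -> lo=[17, 24, 25, 26, 29, 38] (size 6, max 38) hi=[39, 40, 45, 47, 47, 47] (size 6, min 39) -> median=38.5
Step 13: insert 37 -> lo=[17, 24, 25, 26, 29, 37, 38] (size 7, max 38) hi=[39, 40, 45, 47, 47, 47] (size 6, min 39) -> median=38
Step 14: insert 44 -> lo=[17, 24, 25, 26, 29, 37, 38] (size 7, max 38) hi=[39, 40, 44, 45, 47, 47, 47] (size 7, min 39) -> median=38.5

Answer: 38.5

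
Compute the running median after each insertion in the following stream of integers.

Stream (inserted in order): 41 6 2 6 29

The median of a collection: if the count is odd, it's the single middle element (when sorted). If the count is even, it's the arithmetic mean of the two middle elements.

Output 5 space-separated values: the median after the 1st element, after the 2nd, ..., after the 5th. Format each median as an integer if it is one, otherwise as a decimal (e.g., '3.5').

Step 1: insert 41 -> lo=[41] (size 1, max 41) hi=[] (size 0) -> median=41
Step 2: insert 6 -> lo=[6] (size 1, max 6) hi=[41] (size 1, min 41) -> median=23.5
Step 3: insert 2 -> lo=[2, 6] (size 2, max 6) hi=[41] (size 1, min 41) -> median=6
Step 4: insert 6 -> lo=[2, 6] (size 2, max 6) hi=[6, 41] (size 2, min 6) -> median=6
Step 5: insert 29 -> lo=[2, 6, 6] (size 3, max 6) hi=[29, 41] (size 2, min 29) -> median=6

Answer: 41 23.5 6 6 6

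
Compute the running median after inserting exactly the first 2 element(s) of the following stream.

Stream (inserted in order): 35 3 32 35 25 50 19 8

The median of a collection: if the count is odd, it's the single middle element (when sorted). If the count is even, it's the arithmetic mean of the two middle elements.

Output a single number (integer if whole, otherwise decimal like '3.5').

Answer: 19

Derivation:
Step 1: insert 35 -> lo=[35] (size 1, max 35) hi=[] (size 0) -> median=35
Step 2: insert 3 -> lo=[3] (size 1, max 3) hi=[35] (size 1, min 35) -> median=19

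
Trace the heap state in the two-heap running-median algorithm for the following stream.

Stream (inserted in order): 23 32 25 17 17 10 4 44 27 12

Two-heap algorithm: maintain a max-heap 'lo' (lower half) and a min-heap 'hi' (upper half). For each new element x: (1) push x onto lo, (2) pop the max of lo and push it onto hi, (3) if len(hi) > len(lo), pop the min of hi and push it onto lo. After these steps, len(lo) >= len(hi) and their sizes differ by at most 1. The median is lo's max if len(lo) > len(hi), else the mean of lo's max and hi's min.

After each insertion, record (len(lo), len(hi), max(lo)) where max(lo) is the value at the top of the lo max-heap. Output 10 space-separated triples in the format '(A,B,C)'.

Answer: (1,0,23) (1,1,23) (2,1,25) (2,2,23) (3,2,23) (3,3,17) (4,3,17) (4,4,17) (5,4,23) (5,5,17)

Derivation:
Step 1: insert 23 -> lo=[23] hi=[] -> (len(lo)=1, len(hi)=0, max(lo)=23)
Step 2: insert 32 -> lo=[23] hi=[32] -> (len(lo)=1, len(hi)=1, max(lo)=23)
Step 3: insert 25 -> lo=[23, 25] hi=[32] -> (len(lo)=2, len(hi)=1, max(lo)=25)
Step 4: insert 17 -> lo=[17, 23] hi=[25, 32] -> (len(lo)=2, len(hi)=2, max(lo)=23)
Step 5: insert 17 -> lo=[17, 17, 23] hi=[25, 32] -> (len(lo)=3, len(hi)=2, max(lo)=23)
Step 6: insert 10 -> lo=[10, 17, 17] hi=[23, 25, 32] -> (len(lo)=3, len(hi)=3, max(lo)=17)
Step 7: insert 4 -> lo=[4, 10, 17, 17] hi=[23, 25, 32] -> (len(lo)=4, len(hi)=3, max(lo)=17)
Step 8: insert 44 -> lo=[4, 10, 17, 17] hi=[23, 25, 32, 44] -> (len(lo)=4, len(hi)=4, max(lo)=17)
Step 9: insert 27 -> lo=[4, 10, 17, 17, 23] hi=[25, 27, 32, 44] -> (len(lo)=5, len(hi)=4, max(lo)=23)
Step 10: insert 12 -> lo=[4, 10, 12, 17, 17] hi=[23, 25, 27, 32, 44] -> (len(lo)=5, len(hi)=5, max(lo)=17)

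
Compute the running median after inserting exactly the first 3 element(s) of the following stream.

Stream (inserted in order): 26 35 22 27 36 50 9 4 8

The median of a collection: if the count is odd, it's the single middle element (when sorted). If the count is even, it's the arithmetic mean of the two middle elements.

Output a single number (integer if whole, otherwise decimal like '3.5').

Step 1: insert 26 -> lo=[26] (size 1, max 26) hi=[] (size 0) -> median=26
Step 2: insert 35 -> lo=[26] (size 1, max 26) hi=[35] (size 1, min 35) -> median=30.5
Step 3: insert 22 -> lo=[22, 26] (size 2, max 26) hi=[35] (size 1, min 35) -> median=26

Answer: 26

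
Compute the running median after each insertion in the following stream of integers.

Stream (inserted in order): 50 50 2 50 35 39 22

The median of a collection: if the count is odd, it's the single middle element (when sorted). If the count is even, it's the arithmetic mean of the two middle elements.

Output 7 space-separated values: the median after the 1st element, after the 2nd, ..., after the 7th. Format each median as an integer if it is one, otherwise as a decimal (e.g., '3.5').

Step 1: insert 50 -> lo=[50] (size 1, max 50) hi=[] (size 0) -> median=50
Step 2: insert 50 -> lo=[50] (size 1, max 50) hi=[50] (size 1, min 50) -> median=50
Step 3: insert 2 -> lo=[2, 50] (size 2, max 50) hi=[50] (size 1, min 50) -> median=50
Step 4: insert 50 -> lo=[2, 50] (size 2, max 50) hi=[50, 50] (size 2, min 50) -> median=50
Step 5: insert 35 -> lo=[2, 35, 50] (size 3, max 50) hi=[50, 50] (size 2, min 50) -> median=50
Step 6: insert 39 -> lo=[2, 35, 39] (size 3, max 39) hi=[50, 50, 50] (size 3, min 50) -> median=44.5
Step 7: insert 22 -> lo=[2, 22, 35, 39] (size 4, max 39) hi=[50, 50, 50] (size 3, min 50) -> median=39

Answer: 50 50 50 50 50 44.5 39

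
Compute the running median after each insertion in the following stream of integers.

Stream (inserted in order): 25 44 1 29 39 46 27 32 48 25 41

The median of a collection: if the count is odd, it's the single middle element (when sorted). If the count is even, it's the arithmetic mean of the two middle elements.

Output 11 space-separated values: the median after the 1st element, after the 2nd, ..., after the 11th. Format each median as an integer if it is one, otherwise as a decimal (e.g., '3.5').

Answer: 25 34.5 25 27 29 34 29 30.5 32 30.5 32

Derivation:
Step 1: insert 25 -> lo=[25] (size 1, max 25) hi=[] (size 0) -> median=25
Step 2: insert 44 -> lo=[25] (size 1, max 25) hi=[44] (size 1, min 44) -> median=34.5
Step 3: insert 1 -> lo=[1, 25] (size 2, max 25) hi=[44] (size 1, min 44) -> median=25
Step 4: insert 29 -> lo=[1, 25] (size 2, max 25) hi=[29, 44] (size 2, min 29) -> median=27
Step 5: insert 39 -> lo=[1, 25, 29] (size 3, max 29) hi=[39, 44] (size 2, min 39) -> median=29
Step 6: insert 46 -> lo=[1, 25, 29] (size 3, max 29) hi=[39, 44, 46] (size 3, min 39) -> median=34
Step 7: insert 27 -> lo=[1, 25, 27, 29] (size 4, max 29) hi=[39, 44, 46] (size 3, min 39) -> median=29
Step 8: insert 32 -> lo=[1, 25, 27, 29] (size 4, max 29) hi=[32, 39, 44, 46] (size 4, min 32) -> median=30.5
Step 9: insert 48 -> lo=[1, 25, 27, 29, 32] (size 5, max 32) hi=[39, 44, 46, 48] (size 4, min 39) -> median=32
Step 10: insert 25 -> lo=[1, 25, 25, 27, 29] (size 5, max 29) hi=[32, 39, 44, 46, 48] (size 5, min 32) -> median=30.5
Step 11: insert 41 -> lo=[1, 25, 25, 27, 29, 32] (size 6, max 32) hi=[39, 41, 44, 46, 48] (size 5, min 39) -> median=32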